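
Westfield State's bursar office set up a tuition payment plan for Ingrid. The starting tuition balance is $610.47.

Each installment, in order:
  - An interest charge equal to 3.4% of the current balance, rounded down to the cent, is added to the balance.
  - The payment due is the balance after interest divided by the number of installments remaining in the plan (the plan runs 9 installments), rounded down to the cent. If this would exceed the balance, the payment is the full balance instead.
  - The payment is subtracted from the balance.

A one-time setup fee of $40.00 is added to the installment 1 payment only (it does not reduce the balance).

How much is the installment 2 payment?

Installment 1: opening $610.47; interest $20.75 → $631.22; payment $70.13 (+ $40.00 fee); balance $561.09
Installment 2: opening $561.09; interest $19.07 → $580.16; payment $72.52; balance $507.64

$72.52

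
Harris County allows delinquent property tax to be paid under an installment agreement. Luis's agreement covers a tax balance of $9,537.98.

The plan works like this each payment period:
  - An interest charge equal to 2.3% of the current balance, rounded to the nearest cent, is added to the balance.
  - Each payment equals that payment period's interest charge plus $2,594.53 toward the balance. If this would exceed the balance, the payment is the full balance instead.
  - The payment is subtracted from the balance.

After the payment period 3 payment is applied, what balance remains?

$1,754.39

Payment period 1: $9,537.98 +$219.37 interest = $9,757.35; pay $2,813.90 → $6,943.45
Payment period 2: $6,943.45 +$159.70 interest = $7,103.15; pay $2,754.23 → $4,348.92
Payment period 3: $4,348.92 +$100.03 interest = $4,448.95; pay $2,694.56 → $1,754.39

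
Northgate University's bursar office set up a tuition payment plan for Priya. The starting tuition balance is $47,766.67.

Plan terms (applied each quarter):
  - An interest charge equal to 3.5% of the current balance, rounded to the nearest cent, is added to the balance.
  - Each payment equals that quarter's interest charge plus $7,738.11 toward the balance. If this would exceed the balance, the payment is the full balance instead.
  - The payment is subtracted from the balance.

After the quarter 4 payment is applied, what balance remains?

$16,814.23

Quarter 1: opening $47,766.67; interest $1,671.83 → $49,438.50; payment $9,409.94; balance $40,028.56
Quarter 2: opening $40,028.56; interest $1,401.00 → $41,429.56; payment $9,139.11; balance $32,290.45
Quarter 3: opening $32,290.45; interest $1,130.17 → $33,420.62; payment $8,868.28; balance $24,552.34
Quarter 4: opening $24,552.34; interest $859.33 → $25,411.67; payment $8,597.44; balance $16,814.23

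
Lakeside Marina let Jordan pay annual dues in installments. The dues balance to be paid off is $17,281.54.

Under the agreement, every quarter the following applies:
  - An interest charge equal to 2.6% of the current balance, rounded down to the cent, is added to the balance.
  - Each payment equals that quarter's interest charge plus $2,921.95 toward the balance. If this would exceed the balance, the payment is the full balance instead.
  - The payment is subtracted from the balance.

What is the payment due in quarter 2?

$3,295.29

Quarter 1: opening $17,281.54; interest $449.32 → $17,730.86; payment $3,371.27; balance $14,359.59
Quarter 2: opening $14,359.59; interest $373.34 → $14,732.93; payment $3,295.29; balance $11,437.64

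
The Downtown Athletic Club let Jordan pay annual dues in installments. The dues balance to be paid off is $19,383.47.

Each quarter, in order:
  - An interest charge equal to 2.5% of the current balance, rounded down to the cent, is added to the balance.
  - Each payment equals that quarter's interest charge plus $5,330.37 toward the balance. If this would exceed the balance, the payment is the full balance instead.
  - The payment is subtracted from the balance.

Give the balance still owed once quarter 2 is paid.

Quarter 1: opening $19,383.47; interest $484.58 → $19,868.05; payment $5,814.95; balance $14,053.10
Quarter 2: opening $14,053.10; interest $351.32 → $14,404.42; payment $5,681.69; balance $8,722.73

$8,722.73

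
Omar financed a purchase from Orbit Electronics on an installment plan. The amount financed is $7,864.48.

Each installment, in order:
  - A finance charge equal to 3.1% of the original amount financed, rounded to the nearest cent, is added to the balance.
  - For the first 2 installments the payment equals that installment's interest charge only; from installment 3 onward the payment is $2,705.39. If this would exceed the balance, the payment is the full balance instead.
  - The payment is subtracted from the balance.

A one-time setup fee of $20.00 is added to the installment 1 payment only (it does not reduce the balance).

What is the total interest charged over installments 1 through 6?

$1,462.80

Installment 1: $7,864.48 +$243.80 interest = $8,108.28; pay $243.80 (+ $20.00 fee) → $7,864.48
Installment 2: $7,864.48 +$243.80 interest = $8,108.28; pay $243.80 → $7,864.48
Installment 3: $7,864.48 +$243.80 interest = $8,108.28; pay $2,705.39 → $5,402.89
Installment 4: $5,402.89 +$243.80 interest = $5,646.69; pay $2,705.39 → $2,941.30
Installment 5: $2,941.30 +$243.80 interest = $3,185.10; pay $2,705.39 → $479.71
Installment 6: $479.71 +$243.80 interest = $723.51; pay $723.51 → $0.00
Total interest: $243.80 + $243.80 + $243.80 + $243.80 + $243.80 + $243.80 = $1,462.80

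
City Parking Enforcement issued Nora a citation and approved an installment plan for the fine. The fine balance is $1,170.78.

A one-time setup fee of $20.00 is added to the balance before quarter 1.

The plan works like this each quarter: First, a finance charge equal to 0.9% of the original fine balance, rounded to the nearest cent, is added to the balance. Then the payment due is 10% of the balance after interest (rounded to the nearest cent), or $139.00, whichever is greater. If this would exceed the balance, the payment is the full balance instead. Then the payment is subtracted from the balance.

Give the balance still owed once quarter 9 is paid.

$34.64

Quarter 1: $1,190.78 +$10.54 interest = $1,201.32; pay $139.00 → $1,062.32
Quarter 2: $1,062.32 +$10.54 interest = $1,072.86; pay $139.00 → $933.86
Quarter 3: $933.86 +$10.54 interest = $944.40; pay $139.00 → $805.40
Quarter 4: $805.40 +$10.54 interest = $815.94; pay $139.00 → $676.94
Quarter 5: $676.94 +$10.54 interest = $687.48; pay $139.00 → $548.48
Quarter 6: $548.48 +$10.54 interest = $559.02; pay $139.00 → $420.02
Quarter 7: $420.02 +$10.54 interest = $430.56; pay $139.00 → $291.56
Quarter 8: $291.56 +$10.54 interest = $302.10; pay $139.00 → $163.10
Quarter 9: $163.10 +$10.54 interest = $173.64; pay $139.00 → $34.64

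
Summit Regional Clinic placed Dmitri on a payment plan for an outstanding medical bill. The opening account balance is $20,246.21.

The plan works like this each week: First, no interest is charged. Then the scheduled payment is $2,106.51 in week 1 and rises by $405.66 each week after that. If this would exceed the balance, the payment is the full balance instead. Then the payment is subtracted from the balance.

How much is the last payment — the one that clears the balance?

$1,522.25

Week 1: opening $20,246.21; payment $2,106.51; balance $18,139.70
Week 2: opening $18,139.70; payment $2,512.17; balance $15,627.53
Week 3: opening $15,627.53; payment $2,917.83; balance $12,709.70
Week 4: opening $12,709.70; payment $3,323.49; balance $9,386.21
Week 5: opening $9,386.21; payment $3,729.15; balance $5,657.06
Week 6: opening $5,657.06; payment $4,134.81; balance $1,522.25
Week 7: opening $1,522.25; payment $1,522.25; balance $0.00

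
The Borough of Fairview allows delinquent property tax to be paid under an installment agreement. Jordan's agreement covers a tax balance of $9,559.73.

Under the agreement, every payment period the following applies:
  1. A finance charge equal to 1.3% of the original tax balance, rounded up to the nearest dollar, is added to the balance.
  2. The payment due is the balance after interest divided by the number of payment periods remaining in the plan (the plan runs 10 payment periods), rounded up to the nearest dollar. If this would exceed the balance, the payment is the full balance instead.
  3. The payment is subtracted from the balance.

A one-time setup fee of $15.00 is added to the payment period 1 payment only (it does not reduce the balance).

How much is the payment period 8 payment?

Payment period 1: $9,559.73 +$125.00 interest = $9,684.73; pay $969.00 (+ $15.00 fee) → $8,715.73
Payment period 2: $8,715.73 +$125.00 interest = $8,840.73; pay $983.00 → $7,857.73
Payment period 3: $7,857.73 +$125.00 interest = $7,982.73; pay $998.00 → $6,984.73
Payment period 4: $6,984.73 +$125.00 interest = $7,109.73; pay $1,016.00 → $6,093.73
Payment period 5: $6,093.73 +$125.00 interest = $6,218.73; pay $1,037.00 → $5,181.73
Payment period 6: $5,181.73 +$125.00 interest = $5,306.73; pay $1,062.00 → $4,244.73
Payment period 7: $4,244.73 +$125.00 interest = $4,369.73; pay $1,093.00 → $3,276.73
Payment period 8: $3,276.73 +$125.00 interest = $3,401.73; pay $1,134.00 → $2,267.73

$1,134.00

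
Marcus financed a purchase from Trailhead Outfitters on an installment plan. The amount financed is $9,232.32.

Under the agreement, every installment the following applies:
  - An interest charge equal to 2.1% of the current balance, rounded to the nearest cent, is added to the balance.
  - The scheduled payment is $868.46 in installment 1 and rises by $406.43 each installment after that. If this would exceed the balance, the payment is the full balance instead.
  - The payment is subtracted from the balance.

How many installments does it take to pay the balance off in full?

Installment 1: opening $9,232.32; interest $193.88 → $9,426.20; payment $868.46; balance $8,557.74
Installment 2: opening $8,557.74; interest $179.71 → $8,737.45; payment $1,274.89; balance $7,462.56
Installment 3: opening $7,462.56; interest $156.71 → $7,619.27; payment $1,681.32; balance $5,937.95
Installment 4: opening $5,937.95; interest $124.70 → $6,062.65; payment $2,087.75; balance $3,974.90
Installment 5: opening $3,974.90; interest $83.47 → $4,058.37; payment $2,494.18; balance $1,564.19
Installment 6: opening $1,564.19; interest $32.85 → $1,597.04; payment $1,597.04; balance $0.00
Balance reaches $0.00 in installment 6.

6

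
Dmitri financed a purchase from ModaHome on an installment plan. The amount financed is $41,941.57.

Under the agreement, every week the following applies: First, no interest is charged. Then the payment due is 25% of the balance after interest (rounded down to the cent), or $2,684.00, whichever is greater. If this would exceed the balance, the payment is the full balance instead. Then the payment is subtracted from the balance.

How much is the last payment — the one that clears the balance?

$1,900.95

Week 1: $41,941.57 − $10,485.39 → $31,456.18
Week 2: $31,456.18 − $7,864.04 → $23,592.14
Week 3: $23,592.14 − $5,898.03 → $17,694.11
Week 4: $17,694.11 − $4,423.52 → $13,270.59
Week 5: $13,270.59 − $3,317.64 → $9,952.95
Week 6: $9,952.95 − $2,684.00 → $7,268.95
Week 7: $7,268.95 − $2,684.00 → $4,584.95
Week 8: $4,584.95 − $2,684.00 → $1,900.95
Week 9: $1,900.95 − $1,900.95 → $0.00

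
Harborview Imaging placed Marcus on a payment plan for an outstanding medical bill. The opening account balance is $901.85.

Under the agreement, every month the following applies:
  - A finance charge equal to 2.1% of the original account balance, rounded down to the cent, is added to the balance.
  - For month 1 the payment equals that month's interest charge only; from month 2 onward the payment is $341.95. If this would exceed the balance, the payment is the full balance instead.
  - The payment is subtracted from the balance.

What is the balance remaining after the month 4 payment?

Month 1: opening $901.85; interest $18.93 → $920.78; payment $18.93; balance $901.85
Month 2: opening $901.85; interest $18.93 → $920.78; payment $341.95; balance $578.83
Month 3: opening $578.83; interest $18.93 → $597.76; payment $341.95; balance $255.81
Month 4: opening $255.81; interest $18.93 → $274.74; payment $274.74; balance $0.00

$0.00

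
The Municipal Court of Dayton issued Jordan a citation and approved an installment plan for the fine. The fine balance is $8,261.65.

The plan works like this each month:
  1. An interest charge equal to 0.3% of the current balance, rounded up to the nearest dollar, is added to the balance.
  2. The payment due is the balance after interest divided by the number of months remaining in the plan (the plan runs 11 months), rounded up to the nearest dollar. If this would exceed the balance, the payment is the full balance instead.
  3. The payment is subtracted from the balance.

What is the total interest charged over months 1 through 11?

Month 1: $8,261.65 +$25.00 interest = $8,286.65; pay $754.00 → $7,532.65
Month 2: $7,532.65 +$23.00 interest = $7,555.65; pay $756.00 → $6,799.65
Month 3: $6,799.65 +$21.00 interest = $6,820.65; pay $758.00 → $6,062.65
Month 4: $6,062.65 +$19.00 interest = $6,081.65; pay $761.00 → $5,320.65
Month 5: $5,320.65 +$16.00 interest = $5,336.65; pay $763.00 → $4,573.65
Month 6: $4,573.65 +$14.00 interest = $4,587.65; pay $765.00 → $3,822.65
Month 7: $3,822.65 +$12.00 interest = $3,834.65; pay $767.00 → $3,067.65
Month 8: $3,067.65 +$10.00 interest = $3,077.65; pay $770.00 → $2,307.65
Month 9: $2,307.65 +$7.00 interest = $2,314.65; pay $772.00 → $1,542.65
Month 10: $1,542.65 +$5.00 interest = $1,547.65; pay $774.00 → $773.65
Month 11: $773.65 +$3.00 interest = $776.65; pay $776.65 → $0.00
Total interest: $25.00 + $23.00 + $21.00 + $19.00 + $16.00 + $14.00 + $12.00 + $10.00 + $7.00 + $5.00 + $3.00 = $155.00

$155.00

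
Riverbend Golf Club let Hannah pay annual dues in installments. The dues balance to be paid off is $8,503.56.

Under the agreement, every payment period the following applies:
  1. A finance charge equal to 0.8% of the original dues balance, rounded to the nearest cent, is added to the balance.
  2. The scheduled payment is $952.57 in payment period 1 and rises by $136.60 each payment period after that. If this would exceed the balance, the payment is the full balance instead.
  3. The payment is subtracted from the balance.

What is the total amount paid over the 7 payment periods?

$8,979.77

Payment period 1: opening $8,503.56; interest $68.03 → $8,571.59; payment $952.57; balance $7,619.02
Payment period 2: opening $7,619.02; interest $68.03 → $7,687.05; payment $1,089.17; balance $6,597.88
Payment period 3: opening $6,597.88; interest $68.03 → $6,665.91; payment $1,225.77; balance $5,440.14
Payment period 4: opening $5,440.14; interest $68.03 → $5,508.17; payment $1,362.37; balance $4,145.80
Payment period 5: opening $4,145.80; interest $68.03 → $4,213.83; payment $1,498.97; balance $2,714.86
Payment period 6: opening $2,714.86; interest $68.03 → $2,782.89; payment $1,635.57; balance $1,147.32
Payment period 7: opening $1,147.32; interest $68.03 → $1,215.35; payment $1,215.35; balance $0.00
Total paid: $8,979.77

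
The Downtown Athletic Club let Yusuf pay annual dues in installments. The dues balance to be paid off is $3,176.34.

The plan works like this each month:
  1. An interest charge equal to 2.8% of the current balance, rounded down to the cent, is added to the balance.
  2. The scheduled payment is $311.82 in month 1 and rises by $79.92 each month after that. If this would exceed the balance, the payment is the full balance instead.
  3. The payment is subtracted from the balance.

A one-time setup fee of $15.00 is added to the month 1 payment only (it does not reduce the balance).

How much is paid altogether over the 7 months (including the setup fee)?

$3,595.96

Month 1: $3,176.34 +$88.93 interest = $3,265.27; pay $311.82 (+ $15.00 fee) → $2,953.45
Month 2: $2,953.45 +$82.69 interest = $3,036.14; pay $391.74 → $2,644.40
Month 3: $2,644.40 +$74.04 interest = $2,718.44; pay $471.66 → $2,246.78
Month 4: $2,246.78 +$62.90 interest = $2,309.68; pay $551.58 → $1,758.10
Month 5: $1,758.10 +$49.22 interest = $1,807.32; pay $631.50 → $1,175.82
Month 6: $1,175.82 +$32.92 interest = $1,208.74; pay $711.42 → $497.32
Month 7: $497.32 +$13.92 interest = $511.24; pay $511.24 → $0.00
Total paid: $3,595.96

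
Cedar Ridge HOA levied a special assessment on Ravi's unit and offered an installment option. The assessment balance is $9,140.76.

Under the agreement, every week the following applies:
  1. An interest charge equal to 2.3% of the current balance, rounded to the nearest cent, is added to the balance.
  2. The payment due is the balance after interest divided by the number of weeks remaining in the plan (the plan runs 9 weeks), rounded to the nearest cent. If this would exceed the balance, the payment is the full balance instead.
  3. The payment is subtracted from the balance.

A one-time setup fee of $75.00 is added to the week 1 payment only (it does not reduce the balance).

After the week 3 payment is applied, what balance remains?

$6,524.07

Week 1: $9,140.76 +$210.24 interest = $9,351.00; pay $1,039.00 (+ $75.00 fee) → $8,312.00
Week 2: $8,312.00 +$191.18 interest = $8,503.18; pay $1,062.90 → $7,440.28
Week 3: $7,440.28 +$171.13 interest = $7,611.41; pay $1,087.34 → $6,524.07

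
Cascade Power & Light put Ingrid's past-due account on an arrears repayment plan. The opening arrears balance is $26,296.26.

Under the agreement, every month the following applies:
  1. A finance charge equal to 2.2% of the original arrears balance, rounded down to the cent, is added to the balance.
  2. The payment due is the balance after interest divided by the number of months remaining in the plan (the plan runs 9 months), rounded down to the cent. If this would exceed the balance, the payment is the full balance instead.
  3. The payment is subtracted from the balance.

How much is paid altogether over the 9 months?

$31,502.85

Month 1: opening $26,296.26; interest $578.51 → $26,874.77; payment $2,986.08; balance $23,888.69
Month 2: opening $23,888.69; interest $578.51 → $24,467.20; payment $3,058.40; balance $21,408.80
Month 3: opening $21,408.80; interest $578.51 → $21,987.31; payment $3,141.04; balance $18,846.27
Month 4: opening $18,846.27; interest $578.51 → $19,424.78; payment $3,237.46; balance $16,187.32
Month 5: opening $16,187.32; interest $578.51 → $16,765.83; payment $3,353.16; balance $13,412.67
Month 6: opening $13,412.67; interest $578.51 → $13,991.18; payment $3,497.79; balance $10,493.39
Month 7: opening $10,493.39; interest $578.51 → $11,071.90; payment $3,690.63; balance $7,381.27
Month 8: opening $7,381.27; interest $578.51 → $7,959.78; payment $3,979.89; balance $3,979.89
Month 9: opening $3,979.89; interest $578.51 → $4,558.40; payment $4,558.40; balance $0.00
Total paid: $31,502.85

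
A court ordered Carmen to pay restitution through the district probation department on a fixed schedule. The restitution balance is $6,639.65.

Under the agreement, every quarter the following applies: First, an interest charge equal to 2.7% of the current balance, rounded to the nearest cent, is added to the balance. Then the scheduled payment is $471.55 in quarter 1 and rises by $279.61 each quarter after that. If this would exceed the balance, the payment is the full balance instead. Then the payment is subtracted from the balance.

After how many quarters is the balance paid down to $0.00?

7

# | Opening | Interest | Payment | End bal
1 | $6,639.65 | $179.27 | $471.55 | $6,347.37
2 | $6,347.37 | $171.38 | $751.16 | $5,767.59
3 | $5,767.59 | $155.72 | $1,030.77 | $4,892.54
4 | $4,892.54 | $132.10 | $1,310.38 | $3,714.26
5 | $3,714.26 | $100.29 | $1,589.99 | $2,224.56
6 | $2,224.56 | $60.06 | $1,869.60 | $415.02
7 | $415.02 | $11.21 | $426.23 | $0.00
Balance reaches $0.00 in quarter 7.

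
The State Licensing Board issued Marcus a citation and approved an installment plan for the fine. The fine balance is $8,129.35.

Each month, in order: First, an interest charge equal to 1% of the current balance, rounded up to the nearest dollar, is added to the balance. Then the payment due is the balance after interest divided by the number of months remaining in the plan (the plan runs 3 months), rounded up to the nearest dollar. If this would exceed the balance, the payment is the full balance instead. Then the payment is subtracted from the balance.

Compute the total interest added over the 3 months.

$165.00

# | Opening | Interest | Payment | End bal
1 | $8,129.35 | $82.00 | $2,738.00 | $5,473.35
2 | $5,473.35 | $55.00 | $2,765.00 | $2,763.35
3 | $2,763.35 | $28.00 | $2,791.35 | $0.00
Total interest: $82.00 + $55.00 + $28.00 = $165.00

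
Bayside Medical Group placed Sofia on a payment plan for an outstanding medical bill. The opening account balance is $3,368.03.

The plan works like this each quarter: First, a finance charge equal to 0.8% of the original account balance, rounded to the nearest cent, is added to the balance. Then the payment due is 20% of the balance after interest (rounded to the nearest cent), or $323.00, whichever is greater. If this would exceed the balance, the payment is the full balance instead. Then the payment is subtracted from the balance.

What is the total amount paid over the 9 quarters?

$3,610.49

Quarter 1: opening $3,368.03; interest $26.94 → $3,394.97; payment $678.99; balance $2,715.98
Quarter 2: opening $2,715.98; interest $26.94 → $2,742.92; payment $548.58; balance $2,194.34
Quarter 3: opening $2,194.34; interest $26.94 → $2,221.28; payment $444.26; balance $1,777.02
Quarter 4: opening $1,777.02; interest $26.94 → $1,803.96; payment $360.79; balance $1,443.17
Quarter 5: opening $1,443.17; interest $26.94 → $1,470.11; payment $323.00; balance $1,147.11
Quarter 6: opening $1,147.11; interest $26.94 → $1,174.05; payment $323.00; balance $851.05
Quarter 7: opening $851.05; interest $26.94 → $877.99; payment $323.00; balance $554.99
Quarter 8: opening $554.99; interest $26.94 → $581.93; payment $323.00; balance $258.93
Quarter 9: opening $258.93; interest $26.94 → $285.87; payment $285.87; balance $0.00
Total paid: $3,610.49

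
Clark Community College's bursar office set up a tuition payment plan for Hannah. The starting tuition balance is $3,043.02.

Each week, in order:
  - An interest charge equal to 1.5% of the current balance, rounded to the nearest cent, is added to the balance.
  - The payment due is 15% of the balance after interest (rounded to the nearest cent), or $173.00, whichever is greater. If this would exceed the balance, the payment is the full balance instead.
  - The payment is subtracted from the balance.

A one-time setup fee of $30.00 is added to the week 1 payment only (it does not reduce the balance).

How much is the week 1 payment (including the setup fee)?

$493.30

Week 1: $3,043.02 +$45.65 interest = $3,088.67; pay $463.30 (+ $30.00 fee) → $2,625.37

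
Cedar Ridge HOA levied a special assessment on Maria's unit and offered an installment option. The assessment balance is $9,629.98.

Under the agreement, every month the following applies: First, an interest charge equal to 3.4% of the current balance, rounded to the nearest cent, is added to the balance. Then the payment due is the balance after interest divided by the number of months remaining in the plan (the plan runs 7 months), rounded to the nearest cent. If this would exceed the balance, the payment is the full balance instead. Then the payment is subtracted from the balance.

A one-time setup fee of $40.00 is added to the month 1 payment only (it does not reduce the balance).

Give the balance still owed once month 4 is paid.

$4,717.70

Month 1: opening $9,629.98; interest $327.42 → $9,957.40; payment $1,422.49 (+ $40.00 fee); balance $8,534.91
Month 2: opening $8,534.91; interest $290.19 → $8,825.10; payment $1,470.85; balance $7,354.25
Month 3: opening $7,354.25; interest $250.04 → $7,604.29; payment $1,520.86; balance $6,083.43
Month 4: opening $6,083.43; interest $206.84 → $6,290.27; payment $1,572.57; balance $4,717.70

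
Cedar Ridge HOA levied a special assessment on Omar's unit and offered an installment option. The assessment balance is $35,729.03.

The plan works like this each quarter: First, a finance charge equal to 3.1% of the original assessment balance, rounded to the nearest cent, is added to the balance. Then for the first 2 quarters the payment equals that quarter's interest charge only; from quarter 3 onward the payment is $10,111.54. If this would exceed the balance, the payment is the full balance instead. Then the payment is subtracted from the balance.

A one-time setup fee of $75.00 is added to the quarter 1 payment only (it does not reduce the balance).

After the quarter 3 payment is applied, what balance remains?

# | Opening | Interest | Payment | Fee | End bal
1 | $35,729.03 | $1,107.60 | $1,107.60 | $75.00 | $35,729.03
2 | $35,729.03 | $1,107.60 | $1,107.60 | — | $35,729.03
3 | $35,729.03 | $1,107.60 | $10,111.54 | — | $26,725.09

$26,725.09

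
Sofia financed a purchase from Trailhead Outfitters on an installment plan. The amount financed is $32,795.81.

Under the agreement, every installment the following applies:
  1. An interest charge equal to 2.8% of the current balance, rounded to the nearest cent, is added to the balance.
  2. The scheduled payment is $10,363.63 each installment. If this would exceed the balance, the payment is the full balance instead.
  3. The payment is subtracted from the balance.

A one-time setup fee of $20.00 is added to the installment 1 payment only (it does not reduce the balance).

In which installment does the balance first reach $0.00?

4

Installment 1: opening $32,795.81; interest $918.28 → $33,714.09; payment $10,363.63 (+ $20.00 fee); balance $23,350.46
Installment 2: opening $23,350.46; interest $653.81 → $24,004.27; payment $10,363.63; balance $13,640.64
Installment 3: opening $13,640.64; interest $381.94 → $14,022.58; payment $10,363.63; balance $3,658.95
Installment 4: opening $3,658.95; interest $102.45 → $3,761.40; payment $3,761.40; balance $0.00
Balance reaches $0.00 in installment 4.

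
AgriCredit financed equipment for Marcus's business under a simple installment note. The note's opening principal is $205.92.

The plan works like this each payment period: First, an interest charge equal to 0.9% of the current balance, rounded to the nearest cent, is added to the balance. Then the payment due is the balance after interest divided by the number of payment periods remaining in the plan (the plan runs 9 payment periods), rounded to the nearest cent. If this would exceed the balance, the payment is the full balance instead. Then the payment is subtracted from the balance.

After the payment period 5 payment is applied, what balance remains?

$95.71

Payment period 1: $205.92 +$1.85 interest = $207.77; pay $23.09 → $184.68
Payment period 2: $184.68 +$1.66 interest = $186.34; pay $23.29 → $163.05
Payment period 3: $163.05 +$1.47 interest = $164.52; pay $23.50 → $141.02
Payment period 4: $141.02 +$1.27 interest = $142.29; pay $23.72 → $118.57
Payment period 5: $118.57 +$1.07 interest = $119.64; pay $23.93 → $95.71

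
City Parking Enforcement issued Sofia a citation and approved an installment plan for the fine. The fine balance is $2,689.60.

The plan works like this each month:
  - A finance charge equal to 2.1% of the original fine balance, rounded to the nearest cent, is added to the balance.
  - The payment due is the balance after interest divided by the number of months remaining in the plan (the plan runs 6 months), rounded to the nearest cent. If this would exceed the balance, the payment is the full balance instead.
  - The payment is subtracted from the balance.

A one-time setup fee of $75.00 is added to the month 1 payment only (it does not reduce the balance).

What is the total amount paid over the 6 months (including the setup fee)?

Month 1: opening $2,689.60; interest $56.48 → $2,746.08; payment $457.68 (+ $75.00 fee); balance $2,288.40
Month 2: opening $2,288.40; interest $56.48 → $2,344.88; payment $468.98; balance $1,875.90
Month 3: opening $1,875.90; interest $56.48 → $1,932.38; payment $483.10; balance $1,449.28
Month 4: opening $1,449.28; interest $56.48 → $1,505.76; payment $501.92; balance $1,003.84
Month 5: opening $1,003.84; interest $56.48 → $1,060.32; payment $530.16; balance $530.16
Month 6: opening $530.16; interest $56.48 → $586.64; payment $586.64; balance $0.00
Total paid: $3,103.48

$3,103.48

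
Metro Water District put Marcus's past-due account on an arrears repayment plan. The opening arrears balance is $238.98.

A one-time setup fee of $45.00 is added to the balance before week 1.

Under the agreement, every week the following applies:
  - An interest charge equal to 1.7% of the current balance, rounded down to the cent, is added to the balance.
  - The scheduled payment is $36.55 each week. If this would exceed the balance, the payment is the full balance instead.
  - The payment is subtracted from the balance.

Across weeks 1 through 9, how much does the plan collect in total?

# | Opening | Interest | Payment | End bal
1 | $283.98 | $4.82 | $36.55 | $252.25
2 | $252.25 | $4.28 | $36.55 | $219.98
3 | $219.98 | $3.73 | $36.55 | $187.16
4 | $187.16 | $3.18 | $36.55 | $153.79
5 | $153.79 | $2.61 | $36.55 | $119.85
6 | $119.85 | $2.03 | $36.55 | $85.33
7 | $85.33 | $1.45 | $36.55 | $50.23
8 | $50.23 | $0.85 | $36.55 | $14.53
9 | $14.53 | $0.24 | $14.77 | $0.00
Total paid: $307.17

$307.17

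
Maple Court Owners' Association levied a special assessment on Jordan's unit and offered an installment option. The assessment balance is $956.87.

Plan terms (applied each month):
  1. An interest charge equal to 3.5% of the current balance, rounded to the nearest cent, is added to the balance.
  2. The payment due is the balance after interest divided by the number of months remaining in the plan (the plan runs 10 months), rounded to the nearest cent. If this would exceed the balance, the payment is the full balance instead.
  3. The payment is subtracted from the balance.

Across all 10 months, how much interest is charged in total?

Month 1: $956.87 +$33.49 interest = $990.36; pay $99.04 → $891.32
Month 2: $891.32 +$31.20 interest = $922.52; pay $102.50 → $820.02
Month 3: $820.02 +$28.70 interest = $848.72; pay $106.09 → $742.63
Month 4: $742.63 +$25.99 interest = $768.62; pay $109.80 → $658.82
Month 5: $658.82 +$23.06 interest = $681.88; pay $113.65 → $568.23
Month 6: $568.23 +$19.89 interest = $588.12; pay $117.62 → $470.50
Month 7: $470.50 +$16.47 interest = $486.97; pay $121.74 → $365.23
Month 8: $365.23 +$12.78 interest = $378.01; pay $126.00 → $252.01
Month 9: $252.01 +$8.82 interest = $260.83; pay $130.42 → $130.41
Month 10: $130.41 +$4.56 interest = $134.97; pay $134.97 → $0.00
Total interest: $33.49 + $31.20 + $28.70 + $25.99 + $23.06 + $19.89 + $16.47 + $12.78 + $8.82 + $4.56 = $204.96

$204.96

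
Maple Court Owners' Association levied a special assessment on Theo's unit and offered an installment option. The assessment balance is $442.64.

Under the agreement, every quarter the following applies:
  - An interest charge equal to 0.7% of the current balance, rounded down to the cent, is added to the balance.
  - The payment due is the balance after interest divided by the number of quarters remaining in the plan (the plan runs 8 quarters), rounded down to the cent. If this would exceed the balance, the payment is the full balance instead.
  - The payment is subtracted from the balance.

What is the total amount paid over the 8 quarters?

$456.77

Quarter 1: opening $442.64; interest $3.09 → $445.73; payment $55.71; balance $390.02
Quarter 2: opening $390.02; interest $2.73 → $392.75; payment $56.10; balance $336.65
Quarter 3: opening $336.65; interest $2.35 → $339.00; payment $56.50; balance $282.50
Quarter 4: opening $282.50; interest $1.97 → $284.47; payment $56.89; balance $227.58
Quarter 5: opening $227.58; interest $1.59 → $229.17; payment $57.29; balance $171.88
Quarter 6: opening $171.88; interest $1.20 → $173.08; payment $57.69; balance $115.39
Quarter 7: opening $115.39; interest $0.80 → $116.19; payment $58.09; balance $58.10
Quarter 8: opening $58.10; interest $0.40 → $58.50; payment $58.50; balance $0.00
Total paid: $456.77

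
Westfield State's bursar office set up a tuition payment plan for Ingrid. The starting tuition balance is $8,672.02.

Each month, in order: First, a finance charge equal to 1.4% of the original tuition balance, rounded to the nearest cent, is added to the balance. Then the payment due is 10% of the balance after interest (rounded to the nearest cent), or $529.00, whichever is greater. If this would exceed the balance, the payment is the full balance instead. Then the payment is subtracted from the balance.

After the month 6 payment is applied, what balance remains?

$5,120.66

Month 1: $8,672.02 +$121.41 interest = $8,793.43; pay $879.34 → $7,914.09
Month 2: $7,914.09 +$121.41 interest = $8,035.50; pay $803.55 → $7,231.95
Month 3: $7,231.95 +$121.41 interest = $7,353.36; pay $735.34 → $6,618.02
Month 4: $6,618.02 +$121.41 interest = $6,739.43; pay $673.94 → $6,065.49
Month 5: $6,065.49 +$121.41 interest = $6,186.90; pay $618.69 → $5,568.21
Month 6: $5,568.21 +$121.41 interest = $5,689.62; pay $568.96 → $5,120.66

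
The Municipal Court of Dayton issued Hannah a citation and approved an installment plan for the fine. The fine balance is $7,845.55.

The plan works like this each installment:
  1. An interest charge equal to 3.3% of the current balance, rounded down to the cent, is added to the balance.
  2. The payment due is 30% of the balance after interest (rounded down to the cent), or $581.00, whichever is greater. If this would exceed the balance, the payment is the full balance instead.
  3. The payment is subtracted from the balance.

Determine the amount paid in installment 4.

Installment 1: $7,845.55 +$258.90 interest = $8,104.45; pay $2,431.33 → $5,673.12
Installment 2: $5,673.12 +$187.21 interest = $5,860.33; pay $1,758.09 → $4,102.24
Installment 3: $4,102.24 +$135.37 interest = $4,237.61; pay $1,271.28 → $2,966.33
Installment 4: $2,966.33 +$97.88 interest = $3,064.21; pay $919.26 → $2,144.95

$919.26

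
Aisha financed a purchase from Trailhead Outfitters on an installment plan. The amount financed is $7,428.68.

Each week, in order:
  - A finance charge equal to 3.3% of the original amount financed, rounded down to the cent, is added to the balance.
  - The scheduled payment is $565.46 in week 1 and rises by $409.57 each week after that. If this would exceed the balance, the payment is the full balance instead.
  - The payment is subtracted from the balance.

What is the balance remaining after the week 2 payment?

Week 1: $7,428.68 +$245.14 interest = $7,673.82; pay $565.46 → $7,108.36
Week 2: $7,108.36 +$245.14 interest = $7,353.50; pay $975.03 → $6,378.47

$6,378.47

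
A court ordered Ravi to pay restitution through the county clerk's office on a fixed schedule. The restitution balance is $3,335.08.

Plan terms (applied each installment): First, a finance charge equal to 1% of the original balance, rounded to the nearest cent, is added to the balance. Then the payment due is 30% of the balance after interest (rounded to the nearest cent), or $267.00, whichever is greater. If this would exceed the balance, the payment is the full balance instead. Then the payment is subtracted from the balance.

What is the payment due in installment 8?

$191.31

Installment 1: opening $3,335.08; interest $33.35 → $3,368.43; payment $1,010.53; balance $2,357.90
Installment 2: opening $2,357.90; interest $33.35 → $2,391.25; payment $717.38; balance $1,673.87
Installment 3: opening $1,673.87; interest $33.35 → $1,707.22; payment $512.17; balance $1,195.05
Installment 4: opening $1,195.05; interest $33.35 → $1,228.40; payment $368.52; balance $859.88
Installment 5: opening $859.88; interest $33.35 → $893.23; payment $267.97; balance $625.26
Installment 6: opening $625.26; interest $33.35 → $658.61; payment $267.00; balance $391.61
Installment 7: opening $391.61; interest $33.35 → $424.96; payment $267.00; balance $157.96
Installment 8: opening $157.96; interest $33.35 → $191.31; payment $191.31; balance $0.00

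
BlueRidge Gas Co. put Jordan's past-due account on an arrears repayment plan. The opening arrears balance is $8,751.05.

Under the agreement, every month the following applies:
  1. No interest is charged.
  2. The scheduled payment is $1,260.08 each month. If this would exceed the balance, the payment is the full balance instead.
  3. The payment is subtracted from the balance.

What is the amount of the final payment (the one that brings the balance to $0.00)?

# | Opening | Payment | End bal
1 | $8,751.05 | $1,260.08 | $7,490.97
2 | $7,490.97 | $1,260.08 | $6,230.89
3 | $6,230.89 | $1,260.08 | $4,970.81
4 | $4,970.81 | $1,260.08 | $3,710.73
5 | $3,710.73 | $1,260.08 | $2,450.65
6 | $2,450.65 | $1,260.08 | $1,190.57
7 | $1,190.57 | $1,190.57 | $0.00

$1,190.57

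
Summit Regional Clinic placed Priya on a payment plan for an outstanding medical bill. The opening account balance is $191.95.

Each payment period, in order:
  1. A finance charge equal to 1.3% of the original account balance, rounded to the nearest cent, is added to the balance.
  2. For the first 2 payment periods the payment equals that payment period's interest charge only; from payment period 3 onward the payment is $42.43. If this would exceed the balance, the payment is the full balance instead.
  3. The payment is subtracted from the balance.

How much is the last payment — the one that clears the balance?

Payment period 1: opening $191.95; interest $2.50 → $194.45; payment $2.50; balance $191.95
Payment period 2: opening $191.95; interest $2.50 → $194.45; payment $2.50; balance $191.95
Payment period 3: opening $191.95; interest $2.50 → $194.45; payment $42.43; balance $152.02
Payment period 4: opening $152.02; interest $2.50 → $154.52; payment $42.43; balance $112.09
Payment period 5: opening $112.09; interest $2.50 → $114.59; payment $42.43; balance $72.16
Payment period 6: opening $72.16; interest $2.50 → $74.66; payment $42.43; balance $32.23
Payment period 7: opening $32.23; interest $2.50 → $34.73; payment $34.73; balance $0.00

$34.73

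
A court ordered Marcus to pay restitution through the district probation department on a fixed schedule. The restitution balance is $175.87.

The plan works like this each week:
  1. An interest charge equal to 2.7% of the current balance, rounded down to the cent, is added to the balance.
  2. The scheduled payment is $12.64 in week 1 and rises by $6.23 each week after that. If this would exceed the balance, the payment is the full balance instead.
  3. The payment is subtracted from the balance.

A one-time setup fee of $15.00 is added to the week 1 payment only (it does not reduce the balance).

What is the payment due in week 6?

$43.79

Week 1: opening $175.87; interest $4.74 → $180.61; payment $12.64 (+ $15.00 fee); balance $167.97
Week 2: opening $167.97; interest $4.53 → $172.50; payment $18.87; balance $153.63
Week 3: opening $153.63; interest $4.14 → $157.77; payment $25.10; balance $132.67
Week 4: opening $132.67; interest $3.58 → $136.25; payment $31.33; balance $104.92
Week 5: opening $104.92; interest $2.83 → $107.75; payment $37.56; balance $70.19
Week 6: opening $70.19; interest $1.89 → $72.08; payment $43.79; balance $28.29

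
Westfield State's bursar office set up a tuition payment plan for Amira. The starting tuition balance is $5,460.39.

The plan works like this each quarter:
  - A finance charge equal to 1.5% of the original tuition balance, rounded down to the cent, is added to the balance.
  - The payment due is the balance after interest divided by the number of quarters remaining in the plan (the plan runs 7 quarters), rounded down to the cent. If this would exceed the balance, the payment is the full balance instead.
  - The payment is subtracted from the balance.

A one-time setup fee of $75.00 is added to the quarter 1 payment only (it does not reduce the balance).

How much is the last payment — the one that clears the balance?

$992.42

Quarter 1: opening $5,460.39; interest $81.90 → $5,542.29; payment $791.75 (+ $75.00 fee); balance $4,750.54
Quarter 2: opening $4,750.54; interest $81.90 → $4,832.44; payment $805.40; balance $4,027.04
Quarter 3: opening $4,027.04; interest $81.90 → $4,108.94; payment $821.78; balance $3,287.16
Quarter 4: opening $3,287.16; interest $81.90 → $3,369.06; payment $842.26; balance $2,526.80
Quarter 5: opening $2,526.80; interest $81.90 → $2,608.70; payment $869.56; balance $1,739.14
Quarter 6: opening $1,739.14; interest $81.90 → $1,821.04; payment $910.52; balance $910.52
Quarter 7: opening $910.52; interest $81.90 → $992.42; payment $992.42; balance $0.00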